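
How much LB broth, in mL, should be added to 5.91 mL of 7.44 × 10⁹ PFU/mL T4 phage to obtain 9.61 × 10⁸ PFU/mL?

V₂ = C₁V₁/C₂ = 7.44 × 10⁹ × 5.91 / 9.61 × 10⁸ = 45.8 mL.
Diluent to add = V₂ − V₁ = 45.8 − 5.91 = 39.8 mL.

39.8 mL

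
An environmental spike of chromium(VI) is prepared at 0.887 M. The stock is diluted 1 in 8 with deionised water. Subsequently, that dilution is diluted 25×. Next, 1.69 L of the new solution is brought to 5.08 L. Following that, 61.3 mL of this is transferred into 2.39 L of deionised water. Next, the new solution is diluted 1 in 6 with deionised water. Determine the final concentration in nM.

Overall dilution factor = 8 × 25 × 3.006 × 39.99 × 6 = 1.44 × 10⁵.
0.887 M / 1.44 × 10⁵ = 6.15 × 10⁻⁶ M = 6150 nM.

6150 nM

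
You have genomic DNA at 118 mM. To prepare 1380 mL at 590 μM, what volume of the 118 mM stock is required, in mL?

6.90 mL

590 μM = 0.590 mM.
V₁ = C₂V₂/C₁ = 0.590 × 1380 / 118 = 6.90 mL.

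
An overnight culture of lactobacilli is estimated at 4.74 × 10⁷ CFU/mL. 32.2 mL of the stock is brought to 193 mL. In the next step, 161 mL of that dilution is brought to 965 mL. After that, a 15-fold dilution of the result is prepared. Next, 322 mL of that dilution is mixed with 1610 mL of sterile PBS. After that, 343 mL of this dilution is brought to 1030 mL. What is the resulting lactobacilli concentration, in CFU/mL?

Overall dilution factor = 5.994 × 5.994 × 15 × 6 × 3.003 = 9709.
4.74 × 10⁷ CFU/mL / 9709 = 4880 CFU/mL.

4880 CFU/mL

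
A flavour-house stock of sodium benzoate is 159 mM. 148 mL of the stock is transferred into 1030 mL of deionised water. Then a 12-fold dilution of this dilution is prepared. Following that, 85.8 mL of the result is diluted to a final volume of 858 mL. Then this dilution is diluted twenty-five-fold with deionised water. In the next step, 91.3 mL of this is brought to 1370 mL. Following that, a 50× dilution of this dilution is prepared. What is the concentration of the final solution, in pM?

8880 pM

Overall dilution factor = 7.959 × 12 × 10 × 25 × 15.01 × 50 = 1.79 × 10⁷.
159 mM / 1.79 × 10⁷ = 8.88 × 10⁻⁶ mM = 8880 pM.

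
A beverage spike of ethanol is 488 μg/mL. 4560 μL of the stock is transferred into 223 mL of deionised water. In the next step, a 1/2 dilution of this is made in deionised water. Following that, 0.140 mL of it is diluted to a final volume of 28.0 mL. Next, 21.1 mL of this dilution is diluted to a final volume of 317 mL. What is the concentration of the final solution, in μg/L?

1.63 μg/L

Overall dilution factor = 49.90 × 2 × 200 × 15.02 = 3.00 × 10⁵.
488 μg/mL / 3.00 × 10⁵ = 1.63 × 10⁻³ μg/mL = 1.63 μg/L.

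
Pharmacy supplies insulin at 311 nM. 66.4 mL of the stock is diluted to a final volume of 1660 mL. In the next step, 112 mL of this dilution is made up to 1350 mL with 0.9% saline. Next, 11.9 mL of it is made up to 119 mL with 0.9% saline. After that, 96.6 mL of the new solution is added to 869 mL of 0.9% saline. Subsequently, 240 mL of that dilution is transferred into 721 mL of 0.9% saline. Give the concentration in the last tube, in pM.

2.58 pM

Overall dilution factor = 25 × 12.05 × 10 × 9.996 × 4.004 = 1.21 × 10⁵.
311 nM / 1.21 × 10⁵ = 2.58 × 10⁻³ nM = 2.58 pM.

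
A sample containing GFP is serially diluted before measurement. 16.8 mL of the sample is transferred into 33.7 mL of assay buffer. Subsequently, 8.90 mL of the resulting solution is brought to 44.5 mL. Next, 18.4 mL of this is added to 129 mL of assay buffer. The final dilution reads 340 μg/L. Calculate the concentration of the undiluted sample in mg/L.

40.9 mg/L

Overall dilution factor = 3.006 × 5 × 8.011 = 120.
Original = 340 μg/L × 120 = 4.09 × 10⁴ μg/L = 40.9 mg/L.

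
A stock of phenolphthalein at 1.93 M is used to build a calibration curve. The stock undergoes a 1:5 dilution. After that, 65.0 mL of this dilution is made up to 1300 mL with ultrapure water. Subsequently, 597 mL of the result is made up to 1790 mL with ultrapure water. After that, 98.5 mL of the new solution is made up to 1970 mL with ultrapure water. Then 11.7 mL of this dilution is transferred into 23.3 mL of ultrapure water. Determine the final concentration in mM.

0.108 mM

Overall dilution factor = 5 × 20 × 2.998 × 20 × 2.991 = 1.79 × 10⁴.
1.93 M / 1.79 × 10⁴ = 1.08 × 10⁻⁴ M = 0.108 mM.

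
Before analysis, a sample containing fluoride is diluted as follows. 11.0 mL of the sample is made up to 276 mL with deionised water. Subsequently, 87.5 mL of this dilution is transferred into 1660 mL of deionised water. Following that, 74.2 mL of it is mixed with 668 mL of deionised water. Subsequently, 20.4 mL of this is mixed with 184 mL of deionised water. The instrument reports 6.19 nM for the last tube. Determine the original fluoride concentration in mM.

Overall dilution factor = 25.09 × 19.97 × 10.00 × 10.02 = 5.02 × 10⁴.
Original = 6.19 nM × 5.02 × 10⁴ = 3.11 × 10⁵ nM = 0.311 mM.

0.311 mM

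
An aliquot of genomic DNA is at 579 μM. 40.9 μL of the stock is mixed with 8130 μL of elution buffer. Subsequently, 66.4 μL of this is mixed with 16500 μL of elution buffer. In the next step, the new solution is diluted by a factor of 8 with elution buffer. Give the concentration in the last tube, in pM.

1450 pM

Overall dilution factor = 199.8 × 249.5 × 8 = 3.99 × 10⁵.
579 μM / 3.99 × 10⁵ = 1.45 × 10⁻³ μM = 1450 pM.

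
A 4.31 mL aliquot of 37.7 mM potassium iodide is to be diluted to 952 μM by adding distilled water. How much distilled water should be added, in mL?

952 μM = 0.952 mM.
V₂ = C₁V₁/C₂ = 37.7 × 4.31 / 0.952 = 171 mL.
Diluent to add = V₂ − V₁ = 171 − 4.31 = 166 mL.

166 mL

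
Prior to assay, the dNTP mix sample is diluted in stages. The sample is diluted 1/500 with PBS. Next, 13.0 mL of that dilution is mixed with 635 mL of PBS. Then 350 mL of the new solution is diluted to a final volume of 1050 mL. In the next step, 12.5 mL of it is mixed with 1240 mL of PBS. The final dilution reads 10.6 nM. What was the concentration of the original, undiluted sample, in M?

Overall dilution factor = 500 × 49.85 × 3 × 100.2 = 7.49 × 10⁶.
Original = 10.6 nM × 7.49 × 10⁶ = 7.94 × 10⁷ nM = 0.0794 M.

0.0794 M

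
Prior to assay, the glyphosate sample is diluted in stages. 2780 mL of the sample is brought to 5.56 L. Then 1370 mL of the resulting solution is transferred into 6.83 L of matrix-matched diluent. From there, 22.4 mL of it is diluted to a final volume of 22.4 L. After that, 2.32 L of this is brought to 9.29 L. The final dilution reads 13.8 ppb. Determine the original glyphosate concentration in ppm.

662 ppm

Overall dilution factor = 2 × 5.985 × 1000 × 4.004 = 4.79 × 10⁴.
Original = 13.8 ppb × 4.79 × 10⁴ = 6.62 × 10⁵ ppb = 662 ppm.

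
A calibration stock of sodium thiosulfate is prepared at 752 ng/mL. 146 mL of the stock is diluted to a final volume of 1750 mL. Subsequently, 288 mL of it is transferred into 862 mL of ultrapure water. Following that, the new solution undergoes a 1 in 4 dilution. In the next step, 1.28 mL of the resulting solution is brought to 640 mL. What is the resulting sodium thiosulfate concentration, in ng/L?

Overall dilution factor = 11.99 × 3.993 × 4 × 500 = 9.57 × 10⁴.
752 ng/mL / 9.57 × 10⁴ = 7.86 × 10⁻³ ng/mL = 7.86 ng/L.

7.86 ng/L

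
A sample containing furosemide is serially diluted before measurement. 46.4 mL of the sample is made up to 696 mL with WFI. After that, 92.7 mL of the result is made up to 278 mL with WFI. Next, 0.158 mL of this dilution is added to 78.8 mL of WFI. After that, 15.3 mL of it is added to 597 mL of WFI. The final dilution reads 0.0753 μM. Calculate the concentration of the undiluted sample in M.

Overall dilution factor = 15 × 2.999 × 499.7 × 40.02 = 9.00 × 10⁵.
Original = 0.0753 μM × 9.00 × 10⁵ = 6.77 × 10⁴ μM = 0.0677 M.

0.0677 M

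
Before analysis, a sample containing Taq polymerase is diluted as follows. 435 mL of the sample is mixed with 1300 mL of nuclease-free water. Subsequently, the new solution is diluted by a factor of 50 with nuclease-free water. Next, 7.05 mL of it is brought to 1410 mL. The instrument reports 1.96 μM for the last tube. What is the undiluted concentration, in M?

0.0782 M

Overall dilution factor = 3.989 × 50 × 200 = 3.99 × 10⁴.
Original = 1.96 μM × 3.99 × 10⁴ = 7.82 × 10⁴ μM = 0.0782 M.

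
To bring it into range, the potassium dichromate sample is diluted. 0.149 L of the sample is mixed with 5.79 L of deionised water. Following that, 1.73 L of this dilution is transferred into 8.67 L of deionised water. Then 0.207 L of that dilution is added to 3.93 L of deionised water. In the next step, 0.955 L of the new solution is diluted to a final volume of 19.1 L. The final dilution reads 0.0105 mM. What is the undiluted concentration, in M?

1.01 M

Overall dilution factor = 39.86 × 6.012 × 19.99 × 20 = 9.58 × 10⁴.
Original = 0.0105 mM × 9.58 × 10⁴ = 1006 mM = 1.01 M.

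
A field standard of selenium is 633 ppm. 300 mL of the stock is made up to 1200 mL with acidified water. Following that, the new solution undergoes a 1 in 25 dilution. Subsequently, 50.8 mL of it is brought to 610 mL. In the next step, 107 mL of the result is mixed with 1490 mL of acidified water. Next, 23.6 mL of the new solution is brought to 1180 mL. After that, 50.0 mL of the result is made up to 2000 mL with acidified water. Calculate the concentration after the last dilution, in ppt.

17.7 ppt

Overall dilution factor = 4 × 25 × 12.01 × 14.93 × 50 × 40 = 3.58 × 10⁷.
633 ppm / 3.58 × 10⁷ = 1.77 × 10⁻⁵ ppm = 17.7 ppt.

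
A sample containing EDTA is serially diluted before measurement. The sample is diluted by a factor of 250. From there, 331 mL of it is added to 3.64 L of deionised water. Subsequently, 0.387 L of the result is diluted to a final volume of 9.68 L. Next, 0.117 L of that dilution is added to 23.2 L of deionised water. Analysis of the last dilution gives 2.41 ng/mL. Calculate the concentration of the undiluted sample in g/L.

36.0 g/L

Overall dilution factor = 250 × 12.00 × 25.01 × 199.3 = 1.50 × 10⁷.
Original = 2.41 ng/mL × 1.50 × 10⁷ = 3.60 × 10⁷ ng/mL = 36.0 g/L.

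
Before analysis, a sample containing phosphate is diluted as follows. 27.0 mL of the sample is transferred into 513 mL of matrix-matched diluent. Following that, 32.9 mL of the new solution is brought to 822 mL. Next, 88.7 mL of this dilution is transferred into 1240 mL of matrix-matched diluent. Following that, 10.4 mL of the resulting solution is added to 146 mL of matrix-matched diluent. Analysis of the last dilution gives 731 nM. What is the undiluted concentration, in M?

Overall dilution factor = 20 × 24.98 × 14.98 × 15.04 = 1.13 × 10⁵.
Original = 731 nM × 1.13 × 10⁵ = 8.23 × 10⁷ nM = 0.0823 M.

0.0823 M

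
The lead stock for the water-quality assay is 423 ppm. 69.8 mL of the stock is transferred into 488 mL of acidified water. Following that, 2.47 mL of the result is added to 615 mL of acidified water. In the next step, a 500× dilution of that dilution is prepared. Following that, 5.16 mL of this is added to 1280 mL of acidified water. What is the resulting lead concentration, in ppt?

Overall dilution factor = 7.991 × 250.0 × 500 × 249.1 = 2.49 × 10⁸.
423 ppm / 2.49 × 10⁸ = 1.70 × 10⁻⁶ ppm = 1.70 ppt.

1.70 ppt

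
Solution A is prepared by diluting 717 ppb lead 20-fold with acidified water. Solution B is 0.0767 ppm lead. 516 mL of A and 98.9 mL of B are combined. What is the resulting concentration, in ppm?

C_A = 717 ppb / 20 = 35.9 ppb.
C_B = 0.0767 ppm = 76.7 ppb.
C_mix = (C_A·V_A + C_B·V_B)/(V_A + V_B) = (35.9×516 + 76.7×98.9) / 614.9 = 42.4 ppb = 0.0424 ppm.

0.0424 ppm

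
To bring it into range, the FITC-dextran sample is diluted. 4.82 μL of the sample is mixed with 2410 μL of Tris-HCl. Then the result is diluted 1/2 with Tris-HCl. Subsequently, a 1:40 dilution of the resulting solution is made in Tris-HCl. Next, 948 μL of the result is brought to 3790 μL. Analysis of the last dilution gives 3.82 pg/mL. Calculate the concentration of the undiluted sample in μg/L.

612 μg/L

Overall dilution factor = 501 × 2 × 40 × 3.998 = 1.60 × 10⁵.
Original = 3.82 pg/mL × 1.60 × 10⁵ = 6.12 × 10⁵ pg/mL = 612 μg/L.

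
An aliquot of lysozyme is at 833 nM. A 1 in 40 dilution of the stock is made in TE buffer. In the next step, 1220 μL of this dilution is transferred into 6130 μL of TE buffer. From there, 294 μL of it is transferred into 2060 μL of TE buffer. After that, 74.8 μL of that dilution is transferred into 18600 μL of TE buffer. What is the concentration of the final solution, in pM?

1.73 pM

Overall dilution factor = 40 × 6.025 × 8.007 × 249.7 = 4.82 × 10⁵.
833 nM / 4.82 × 10⁵ = 1.73 × 10⁻³ nM = 1.73 pM.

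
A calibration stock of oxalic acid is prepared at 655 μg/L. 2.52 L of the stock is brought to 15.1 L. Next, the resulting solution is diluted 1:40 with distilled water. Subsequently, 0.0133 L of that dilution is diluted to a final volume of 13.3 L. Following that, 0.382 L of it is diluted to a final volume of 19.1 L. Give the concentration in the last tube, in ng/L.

Overall dilution factor = 5.992 × 40 × 1000 × 50 = 1.20 × 10⁷.
655 μg/L / 1.20 × 10⁷ = 5.47 × 10⁻⁵ μg/L = 0.0547 ng/L.

0.0547 ng/L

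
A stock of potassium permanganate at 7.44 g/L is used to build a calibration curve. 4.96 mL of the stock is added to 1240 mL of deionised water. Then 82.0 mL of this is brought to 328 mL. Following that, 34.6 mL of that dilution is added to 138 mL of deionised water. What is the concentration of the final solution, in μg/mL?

Overall dilution factor = 251 × 4 × 4.988 = 5008.
7.44 g/L / 5008 = 1.49 × 10⁻³ g/L = 1.49 μg/mL.

1.49 μg/mL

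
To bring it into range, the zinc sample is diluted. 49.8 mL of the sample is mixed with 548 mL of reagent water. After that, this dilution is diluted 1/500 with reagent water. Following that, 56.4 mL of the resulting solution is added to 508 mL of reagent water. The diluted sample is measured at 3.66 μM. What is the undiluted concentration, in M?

Overall dilution factor = 12.00 × 500 × 10.01 = 6.01 × 10⁴.
Original = 3.66 μM × 6.01 × 10⁴ = 2.20 × 10⁵ μM = 0.220 M.

0.220 M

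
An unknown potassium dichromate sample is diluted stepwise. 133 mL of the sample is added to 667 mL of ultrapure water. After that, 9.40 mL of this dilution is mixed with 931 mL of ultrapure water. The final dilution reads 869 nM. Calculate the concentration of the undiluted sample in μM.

523 μM

Overall dilution factor = 6.015 × 100.0 = 602.
Original = 869 nM × 602 = 5.23 × 10⁵ nM = 523 μM.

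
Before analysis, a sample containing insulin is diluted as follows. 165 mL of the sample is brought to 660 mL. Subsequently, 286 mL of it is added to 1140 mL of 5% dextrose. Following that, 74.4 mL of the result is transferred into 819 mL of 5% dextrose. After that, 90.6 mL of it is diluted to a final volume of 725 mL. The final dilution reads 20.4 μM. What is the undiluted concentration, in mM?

Overall dilution factor = 4 × 4.986 × 12.01 × 8.002 = 1916.
Original = 20.4 μM × 1916 = 3.91 × 10⁴ μM = 39.1 mM.

39.1 mM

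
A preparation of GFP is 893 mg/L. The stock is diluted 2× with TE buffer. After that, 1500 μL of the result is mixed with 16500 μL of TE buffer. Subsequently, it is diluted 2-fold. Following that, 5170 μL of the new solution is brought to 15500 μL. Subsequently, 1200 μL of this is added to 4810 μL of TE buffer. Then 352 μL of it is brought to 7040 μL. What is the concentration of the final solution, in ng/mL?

62.0 ng/mL

Overall dilution factor = 2 × 12 × 2 × 2.998 × 5.008 × 20 = 1.44 × 10⁴.
893 mg/L / 1.44 × 10⁴ = 0.0620 mg/L = 62.0 ng/mL.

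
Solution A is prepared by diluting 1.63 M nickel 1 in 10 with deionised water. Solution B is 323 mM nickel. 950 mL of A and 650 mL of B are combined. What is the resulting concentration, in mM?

228 mM

C_A = 1.63 M / 10 = 0.163 M.
C_B = 323 mM = 0.323 M.
C_mix = (C_A·V_A + C_B·V_B)/(V_A + V_B) = (0.163×950 + 0.323×650) / 1600 = 0.228 M = 228 mM.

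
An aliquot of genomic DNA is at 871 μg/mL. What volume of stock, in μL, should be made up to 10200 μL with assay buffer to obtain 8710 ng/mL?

8710 ng/mL = 8.71 μg/mL.
V₁ = C₂V₂/C₁ = 8.71 × 10200 / 871 = 102 μL.

102 μL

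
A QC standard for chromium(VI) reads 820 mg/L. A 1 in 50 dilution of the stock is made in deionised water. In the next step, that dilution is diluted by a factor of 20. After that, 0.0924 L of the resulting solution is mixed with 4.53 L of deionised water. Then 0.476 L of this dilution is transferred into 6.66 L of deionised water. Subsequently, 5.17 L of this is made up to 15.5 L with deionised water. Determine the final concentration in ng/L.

365 ng/L

Overall dilution factor = 50 × 20 × 50.03 × 14.99 × 2.998 = 2.25 × 10⁶.
820 mg/L / 2.25 × 10⁶ = 3.65 × 10⁻⁴ mg/L = 365 ng/L.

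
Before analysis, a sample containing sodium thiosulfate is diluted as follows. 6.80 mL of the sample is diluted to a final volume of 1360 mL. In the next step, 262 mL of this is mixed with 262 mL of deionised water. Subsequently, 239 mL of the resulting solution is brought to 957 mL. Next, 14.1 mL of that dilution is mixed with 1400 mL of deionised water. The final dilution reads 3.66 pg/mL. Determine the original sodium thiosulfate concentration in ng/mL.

Overall dilution factor = 200 × 2 × 4.004 × 100.3 = 1.61 × 10⁵.
Original = 3.66 pg/mL × 1.61 × 10⁵ = 5.88 × 10⁵ pg/mL = 588 ng/mL.

588 ng/mL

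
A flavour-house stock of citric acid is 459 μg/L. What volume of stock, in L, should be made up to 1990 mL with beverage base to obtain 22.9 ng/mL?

0.0993 L

22.9 ng/mL = 22.9 μg/L.
V₁ = C₂V₂/C₁ = 22.9 × 1990 / 459 = 99.3 mL = 0.0993 L.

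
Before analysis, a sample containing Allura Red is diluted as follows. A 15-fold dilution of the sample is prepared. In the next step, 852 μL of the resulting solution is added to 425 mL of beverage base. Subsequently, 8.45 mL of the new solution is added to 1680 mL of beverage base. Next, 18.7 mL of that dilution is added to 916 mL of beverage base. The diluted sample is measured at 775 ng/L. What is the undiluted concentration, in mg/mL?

58.0 mg/mL

Overall dilution factor = 15 × 499.8 × 199.8 × 49.98 = 7.49 × 10⁷.
Original = 775 ng/L × 7.49 × 10⁷ = 5.80 × 10¹⁰ ng/L = 58.0 mg/mL.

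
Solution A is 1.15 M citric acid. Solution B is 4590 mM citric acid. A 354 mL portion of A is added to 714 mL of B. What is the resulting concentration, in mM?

3450 mM

C_B = 4590 mM = 4.59 M.
C_mix = (C_A·V_A + C_B·V_B)/(V_A + V_B) = (1.15×354 + 4.59×714) / 1068 = 3.45 M = 3450 mM.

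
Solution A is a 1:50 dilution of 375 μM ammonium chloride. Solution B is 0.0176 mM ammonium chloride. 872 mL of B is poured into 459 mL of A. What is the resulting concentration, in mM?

0.0141 mM

C_A = 375 μM / 50 = 7.50 μM.
C_B = 0.0176 mM = 17.6 μM.
C_mix = (C_A·V_A + C_B·V_B)/(V_A + V_B) = (7.50×459 + 17.6×872) / 1331 = 14.1 μM = 0.0141 mM.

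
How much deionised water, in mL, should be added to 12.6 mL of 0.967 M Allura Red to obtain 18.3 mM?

653 mL

18.3 mM = 0.0183 M.
V₂ = C₁V₁/C₂ = 0.967 × 12.6 / 0.0183 = 666 mL.
Diluent to add = V₂ − V₁ = 666 − 12.6 = 653 mL.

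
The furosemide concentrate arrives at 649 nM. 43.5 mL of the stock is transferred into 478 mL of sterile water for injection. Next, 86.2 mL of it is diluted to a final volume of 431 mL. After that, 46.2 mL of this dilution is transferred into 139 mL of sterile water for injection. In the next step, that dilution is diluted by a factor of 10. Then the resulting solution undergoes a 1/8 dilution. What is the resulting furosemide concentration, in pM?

Overall dilution factor = 11.99 × 5 × 4.009 × 10 × 8 = 1.92 × 10⁴.
649 nM / 1.92 × 10⁴ = 0.0338 nM = 33.8 pM.

33.8 pM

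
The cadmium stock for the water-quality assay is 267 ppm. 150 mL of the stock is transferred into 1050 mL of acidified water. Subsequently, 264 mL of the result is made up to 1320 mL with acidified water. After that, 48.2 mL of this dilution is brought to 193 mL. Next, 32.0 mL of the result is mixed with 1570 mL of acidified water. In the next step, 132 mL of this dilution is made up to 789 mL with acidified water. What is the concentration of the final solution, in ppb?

Overall dilution factor = 8 × 5 × 4.004 × 50.06 × 5.977 = 4.79 × 10⁴.
267 ppm / 4.79 × 10⁴ = 5.57 × 10⁻³ ppm = 5.57 ppb.

5.57 ppb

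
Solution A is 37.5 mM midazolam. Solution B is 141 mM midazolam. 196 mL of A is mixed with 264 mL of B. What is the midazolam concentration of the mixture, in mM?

96.9 mM

C_mix = (C_A·V_A + C_B·V_B)/(V_A + V_B) = (37.5×196 + 141×264) / 460.0 = 96.9 mM.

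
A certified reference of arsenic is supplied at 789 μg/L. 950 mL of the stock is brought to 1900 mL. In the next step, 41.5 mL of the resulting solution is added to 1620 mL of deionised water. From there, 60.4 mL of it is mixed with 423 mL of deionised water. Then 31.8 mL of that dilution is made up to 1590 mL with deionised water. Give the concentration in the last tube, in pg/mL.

24.6 pg/mL

Overall dilution factor = 2 × 40.04 × 8.003 × 50 = 3.20 × 10⁴.
789 μg/L / 3.20 × 10⁴ = 0.0246 μg/L = 24.6 pg/mL.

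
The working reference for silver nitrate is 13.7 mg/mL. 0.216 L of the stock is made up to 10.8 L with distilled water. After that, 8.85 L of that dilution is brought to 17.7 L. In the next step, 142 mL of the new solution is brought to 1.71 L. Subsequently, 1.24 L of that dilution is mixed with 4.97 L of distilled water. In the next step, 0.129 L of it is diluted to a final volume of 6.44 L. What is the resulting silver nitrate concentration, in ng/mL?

45.5 ng/mL

Overall dilution factor = 50 × 2 × 12.04 × 5.008 × 49.92 = 3.01 × 10⁵.
13.7 mg/mL / 3.01 × 10⁵ = 4.55 × 10⁻⁵ mg/mL = 45.5 ng/mL.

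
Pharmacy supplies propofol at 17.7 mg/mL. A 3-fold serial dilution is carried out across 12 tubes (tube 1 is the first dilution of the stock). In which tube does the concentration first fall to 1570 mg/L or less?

Tube n has concentration 17.7 mg/mL / 3ⁿ.
Need 3ⁿ ≥ 17.7 mg/mL / 1570 mg/L = 11.3, so n ≥ 2.21.
First such tube: n = 3.

tube 3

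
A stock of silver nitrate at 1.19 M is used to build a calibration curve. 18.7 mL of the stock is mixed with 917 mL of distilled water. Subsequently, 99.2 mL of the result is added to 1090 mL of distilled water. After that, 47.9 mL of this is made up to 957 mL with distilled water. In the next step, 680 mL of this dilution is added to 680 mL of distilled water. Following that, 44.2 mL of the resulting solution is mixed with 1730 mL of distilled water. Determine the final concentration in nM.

Overall dilution factor = 50.04 × 11.99 × 19.98 × 2 × 40.14 = 9.62 × 10⁵.
1.19 M / 9.62 × 10⁵ = 1.24 × 10⁻⁶ M = 1240 nM.

1240 nM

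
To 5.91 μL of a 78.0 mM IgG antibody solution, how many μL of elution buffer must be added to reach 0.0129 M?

29.8 μL

0.0129 M = 12.9 mM.
V₂ = C₁V₁/C₂ = 78.0 × 5.91 / 12.9 = 35.7 μL.
Diluent to add = V₂ − V₁ = 35.7 − 5.91 = 29.8 μL.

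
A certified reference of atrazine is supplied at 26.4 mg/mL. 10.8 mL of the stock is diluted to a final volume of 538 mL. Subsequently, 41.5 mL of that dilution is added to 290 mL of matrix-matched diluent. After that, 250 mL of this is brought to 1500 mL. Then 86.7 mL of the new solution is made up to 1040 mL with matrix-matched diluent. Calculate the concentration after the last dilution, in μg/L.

Overall dilution factor = 49.81 × 7.988 × 6 × 12.00 = 2.86 × 10⁴.
26.4 mg/mL / 2.86 × 10⁴ = 9.22 × 10⁻⁴ mg/mL = 922 μg/L.

922 μg/L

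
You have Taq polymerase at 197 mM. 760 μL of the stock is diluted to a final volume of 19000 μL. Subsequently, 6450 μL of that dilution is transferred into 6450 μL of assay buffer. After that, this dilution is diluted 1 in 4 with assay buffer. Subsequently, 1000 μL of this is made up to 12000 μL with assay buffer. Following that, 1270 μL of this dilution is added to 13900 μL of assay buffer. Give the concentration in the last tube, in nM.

Overall dilution factor = 25 × 2 × 4 × 12 × 11.94 = 2.87 × 10⁴.
197 mM / 2.87 × 10⁴ = 6.87 × 10⁻³ mM = 6870 nM.

6870 nM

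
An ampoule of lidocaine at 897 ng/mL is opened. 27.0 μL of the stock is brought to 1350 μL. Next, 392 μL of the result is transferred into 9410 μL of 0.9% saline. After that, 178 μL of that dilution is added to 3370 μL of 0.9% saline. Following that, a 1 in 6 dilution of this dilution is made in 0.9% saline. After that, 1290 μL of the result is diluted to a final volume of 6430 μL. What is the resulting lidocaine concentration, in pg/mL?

Overall dilution factor = 50 × 25.01 × 19.93 × 6 × 4.984 = 7.45 × 10⁵.
897 ng/mL / 7.45 × 10⁵ = 1.20 × 10⁻³ ng/mL = 1.20 pg/mL.

1.20 pg/mL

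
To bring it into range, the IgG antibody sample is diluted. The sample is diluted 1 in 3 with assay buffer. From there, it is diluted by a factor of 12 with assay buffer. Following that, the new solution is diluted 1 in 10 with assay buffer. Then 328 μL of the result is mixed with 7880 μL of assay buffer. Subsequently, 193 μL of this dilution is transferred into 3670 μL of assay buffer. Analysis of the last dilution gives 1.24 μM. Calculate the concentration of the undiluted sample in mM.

224 mM

Overall dilution factor = 3 × 12 × 10 × 25.02 × 20.02 = 1.80 × 10⁵.
Original = 1.24 μM × 1.80 × 10⁵ = 2.24 × 10⁵ μM = 224 mM.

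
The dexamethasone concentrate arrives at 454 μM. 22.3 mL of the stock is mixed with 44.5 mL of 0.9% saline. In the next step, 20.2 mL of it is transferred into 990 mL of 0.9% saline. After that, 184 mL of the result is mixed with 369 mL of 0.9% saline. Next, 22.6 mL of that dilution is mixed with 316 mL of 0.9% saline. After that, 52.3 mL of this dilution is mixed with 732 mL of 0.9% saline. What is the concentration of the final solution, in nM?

Overall dilution factor = 2.996 × 50.01 × 3.005 × 14.98 × 15.00 = 1.01 × 10⁵.
454 μM / 1.01 × 10⁵ = 4.49 × 10⁻³ μM = 4.49 nM.

4.49 nM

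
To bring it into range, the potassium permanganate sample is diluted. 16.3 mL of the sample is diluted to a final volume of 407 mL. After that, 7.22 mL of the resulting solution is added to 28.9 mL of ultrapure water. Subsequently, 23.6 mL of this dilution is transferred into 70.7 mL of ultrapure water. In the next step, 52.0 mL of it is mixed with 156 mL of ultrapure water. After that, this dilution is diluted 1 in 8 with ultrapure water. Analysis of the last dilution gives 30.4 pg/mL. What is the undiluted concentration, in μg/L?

Overall dilution factor = 24.97 × 5.003 × 3.996 × 4 × 8 = 1.60 × 10⁴.
Original = 30.4 pg/mL × 1.60 × 10⁴ = 4.86 × 10⁵ pg/mL = 486 μg/L.

486 μg/L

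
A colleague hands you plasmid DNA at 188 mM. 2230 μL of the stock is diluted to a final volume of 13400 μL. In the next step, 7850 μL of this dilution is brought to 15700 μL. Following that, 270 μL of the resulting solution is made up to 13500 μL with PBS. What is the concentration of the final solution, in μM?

313 μM

Overall dilution factor = 6.009 × 2 × 50 = 601.
188 mM / 601 = 0.313 mM = 313 μM.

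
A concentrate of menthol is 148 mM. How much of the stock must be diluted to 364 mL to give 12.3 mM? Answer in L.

0.0303 L

V₁ = C₂V₂/C₁ = 12.3 × 364 / 148 = 30.3 mL = 0.0303 L.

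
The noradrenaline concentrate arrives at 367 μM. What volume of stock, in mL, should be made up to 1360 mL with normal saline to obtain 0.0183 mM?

0.0183 mM = 18.3 μM.
V₁ = C₂V₂/C₁ = 18.3 × 1360 / 367 = 67.8 mL.

67.8 mL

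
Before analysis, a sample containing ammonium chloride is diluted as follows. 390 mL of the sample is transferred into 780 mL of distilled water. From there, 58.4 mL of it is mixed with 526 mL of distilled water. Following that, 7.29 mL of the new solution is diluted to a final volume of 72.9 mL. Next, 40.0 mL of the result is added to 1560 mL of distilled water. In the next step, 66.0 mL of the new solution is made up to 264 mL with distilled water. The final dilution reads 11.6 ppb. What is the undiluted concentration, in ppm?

557 ppm

Overall dilution factor = 3 × 10.01 × 10 × 40 × 4 = 4.80 × 10⁴.
Original = 11.6 ppb × 4.80 × 10⁴ = 5.57 × 10⁵ ppb = 557 ppm.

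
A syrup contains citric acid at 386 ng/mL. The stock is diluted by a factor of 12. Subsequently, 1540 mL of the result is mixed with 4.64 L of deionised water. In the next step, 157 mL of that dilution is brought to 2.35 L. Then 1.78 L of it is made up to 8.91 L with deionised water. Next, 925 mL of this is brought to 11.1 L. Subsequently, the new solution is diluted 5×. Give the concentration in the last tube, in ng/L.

Overall dilution factor = 12 × 4.013 × 14.97 × 5.006 × 12 × 5 = 2.16 × 10⁵.
386 ng/mL / 2.16 × 10⁵ = 1.78 × 10⁻³ ng/mL = 1.78 ng/L.

1.78 ng/L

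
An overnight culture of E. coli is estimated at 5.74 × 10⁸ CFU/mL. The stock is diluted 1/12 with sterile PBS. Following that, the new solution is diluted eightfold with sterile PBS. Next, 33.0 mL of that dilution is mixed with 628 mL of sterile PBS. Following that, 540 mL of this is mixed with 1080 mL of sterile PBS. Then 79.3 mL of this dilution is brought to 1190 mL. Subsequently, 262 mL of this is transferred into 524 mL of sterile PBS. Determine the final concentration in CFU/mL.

Overall dilution factor = 12 × 8 × 20.03 × 3 × 15.01 × 3 = 2.60 × 10⁵.
5.74 × 10⁸ CFU/mL / 2.60 × 10⁵ = 2210 CFU/mL.

2210 CFU/mL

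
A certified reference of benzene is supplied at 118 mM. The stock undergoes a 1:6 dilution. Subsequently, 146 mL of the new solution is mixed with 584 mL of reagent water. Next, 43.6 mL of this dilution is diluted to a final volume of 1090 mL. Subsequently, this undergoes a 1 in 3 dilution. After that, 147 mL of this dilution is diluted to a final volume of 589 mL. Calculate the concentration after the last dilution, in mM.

0.0131 mM

Overall dilution factor = 6 × 5 × 25 × 3 × 4.007 = 9015.
118 mM / 9015 = 0.0131 mM.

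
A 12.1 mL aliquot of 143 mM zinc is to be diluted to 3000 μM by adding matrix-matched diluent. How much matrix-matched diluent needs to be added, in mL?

3000 μM = 3.00 mM.
V₂ = C₁V₁/C₂ = 143 × 12.1 / 3.00 = 577 mL.
Diluent to add = V₂ − V₁ = 577 − 12.1 = 565 mL.

565 mL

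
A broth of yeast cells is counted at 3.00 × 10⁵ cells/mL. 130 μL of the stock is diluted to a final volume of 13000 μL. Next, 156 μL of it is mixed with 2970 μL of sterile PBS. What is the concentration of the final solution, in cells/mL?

150 cells/mL

Overall dilution factor = 100 × 20.04 = 2004.
3.00 × 10⁵ cells/mL / 2004 = 150 cells/mL.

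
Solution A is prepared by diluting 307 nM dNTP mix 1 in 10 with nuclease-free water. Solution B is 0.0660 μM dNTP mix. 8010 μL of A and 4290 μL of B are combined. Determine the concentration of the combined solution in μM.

C_A = 307 nM / 10 = 30.7 nM.
C_B = 0.0660 μM = 66.0 nM.
C_mix = (C_A·V_A + C_B·V_B)/(V_A + V_B) = (30.7×8010 + 66.0×4290) / 12300 = 43.0 nM = 0.0430 μM.

0.0430 μM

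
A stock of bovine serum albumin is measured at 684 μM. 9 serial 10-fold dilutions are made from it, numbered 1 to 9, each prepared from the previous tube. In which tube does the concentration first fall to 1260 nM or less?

Tube n has concentration 684 μM / 10ⁿ.
Need 10ⁿ ≥ 684 μM / 1260 nM = 543, so n ≥ 2.73.
First such tube: n = 3.

tube 3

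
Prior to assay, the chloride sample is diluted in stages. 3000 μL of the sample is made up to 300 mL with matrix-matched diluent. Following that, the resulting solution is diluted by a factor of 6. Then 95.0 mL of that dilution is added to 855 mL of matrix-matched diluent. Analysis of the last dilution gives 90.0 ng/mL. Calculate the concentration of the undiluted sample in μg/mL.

Overall dilution factor = 100 × 6 × 10 = 6000.
Original = 90.0 ng/mL × 6000 = 5.40 × 10⁵ ng/mL = 540 μg/mL.

540 μg/mL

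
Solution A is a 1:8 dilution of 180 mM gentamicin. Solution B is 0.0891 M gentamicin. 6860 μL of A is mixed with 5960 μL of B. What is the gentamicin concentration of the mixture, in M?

0.0535 M

C_A = 180 mM / 8 = 22.5 mM.
C_B = 0.0891 M = 89.1 mM.
C_mix = (C_A·V_A + C_B·V_B)/(V_A + V_B) = (22.5×6860 + 89.1×5960) / 12820 = 53.5 mM = 0.0535 M.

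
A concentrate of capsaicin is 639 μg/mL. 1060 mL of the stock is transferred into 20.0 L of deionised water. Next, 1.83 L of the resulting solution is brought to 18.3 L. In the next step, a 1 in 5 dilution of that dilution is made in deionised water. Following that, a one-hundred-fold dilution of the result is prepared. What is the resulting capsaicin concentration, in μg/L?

6.43 μg/L

Overall dilution factor = 19.87 × 10 × 5 × 100 = 9.93 × 10⁴.
639 μg/mL / 9.93 × 10⁴ = 6.43 × 10⁻³ μg/mL = 6.43 μg/L.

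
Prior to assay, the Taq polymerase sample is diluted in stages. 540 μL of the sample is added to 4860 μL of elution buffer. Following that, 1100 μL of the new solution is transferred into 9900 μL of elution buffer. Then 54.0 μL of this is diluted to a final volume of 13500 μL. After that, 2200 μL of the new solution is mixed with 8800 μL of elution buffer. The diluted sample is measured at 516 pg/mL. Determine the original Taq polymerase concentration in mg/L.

64.5 mg/L

Overall dilution factor = 10 × 10 × 250 × 5 = 1.25 × 10⁵.
Original = 516 pg/mL × 1.25 × 10⁵ = 6.45 × 10⁷ pg/mL = 64.5 mg/L.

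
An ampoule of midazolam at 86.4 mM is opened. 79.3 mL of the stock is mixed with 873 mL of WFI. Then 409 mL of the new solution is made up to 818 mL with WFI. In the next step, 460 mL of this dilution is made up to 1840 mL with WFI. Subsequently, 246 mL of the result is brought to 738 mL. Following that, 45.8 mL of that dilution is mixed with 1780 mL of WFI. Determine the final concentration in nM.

Overall dilution factor = 12.01 × 2 × 4 × 3 × 39.86 = 1.15 × 10⁴.
86.4 mM / 1.15 × 10⁴ = 7.52 × 10⁻³ mM = 7520 nM.

7520 nM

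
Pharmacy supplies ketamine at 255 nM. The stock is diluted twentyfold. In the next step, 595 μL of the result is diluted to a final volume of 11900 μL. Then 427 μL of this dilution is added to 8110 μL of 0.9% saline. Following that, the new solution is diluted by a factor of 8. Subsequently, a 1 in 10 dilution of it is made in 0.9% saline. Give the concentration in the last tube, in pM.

Overall dilution factor = 20 × 20 × 19.99 × 8 × 10 = 6.40 × 10⁵.
255 nM / 6.40 × 10⁵ = 3.99 × 10⁻⁴ nM = 0.399 pM.

0.399 pM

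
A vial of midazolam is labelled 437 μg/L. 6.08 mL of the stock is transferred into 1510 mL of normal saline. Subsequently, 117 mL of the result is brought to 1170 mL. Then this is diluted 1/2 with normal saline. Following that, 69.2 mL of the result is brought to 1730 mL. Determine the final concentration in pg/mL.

Overall dilution factor = 249.4 × 10 × 2 × 25 = 1.25 × 10⁵.
437 μg/L / 1.25 × 10⁵ = 3.51 × 10⁻³ μg/L = 3.51 pg/mL.

3.51 pg/mL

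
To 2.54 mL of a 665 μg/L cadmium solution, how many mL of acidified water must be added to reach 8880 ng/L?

188 mL

8880 ng/L = 8.88 μg/L.
V₂ = C₁V₁/C₂ = 665 × 2.54 / 8.88 = 190 mL.
Diluent to add = V₂ − V₁ = 190 − 2.54 = 188 mL.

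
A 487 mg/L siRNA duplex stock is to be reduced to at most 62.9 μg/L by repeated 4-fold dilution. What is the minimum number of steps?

7

Need 4ⁿ ≥ 7742, so n ≥ log(7742)/log(4) = 6.46.
Minimum whole steps: n = 7.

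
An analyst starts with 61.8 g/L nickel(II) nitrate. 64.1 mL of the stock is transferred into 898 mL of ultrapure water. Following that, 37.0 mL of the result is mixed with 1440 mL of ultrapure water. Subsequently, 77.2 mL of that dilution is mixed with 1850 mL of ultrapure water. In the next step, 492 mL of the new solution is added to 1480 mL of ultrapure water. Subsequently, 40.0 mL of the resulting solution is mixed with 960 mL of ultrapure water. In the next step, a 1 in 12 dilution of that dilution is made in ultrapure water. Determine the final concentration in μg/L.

3.44 μg/L

Overall dilution factor = 15.01 × 39.92 × 24.96 × 4.008 × 25 × 12 = 1.80 × 10⁷.
61.8 g/L / 1.80 × 10⁷ = 3.44 × 10⁻⁶ g/L = 3.44 μg/L.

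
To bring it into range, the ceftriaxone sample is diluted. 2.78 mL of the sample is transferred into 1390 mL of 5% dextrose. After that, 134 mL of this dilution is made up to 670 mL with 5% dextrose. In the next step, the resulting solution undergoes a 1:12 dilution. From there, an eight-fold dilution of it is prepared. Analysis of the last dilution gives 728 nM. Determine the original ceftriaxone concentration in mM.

Overall dilution factor = 501 × 5 × 12 × 8 = 2.40 × 10⁵.
Original = 728 nM × 2.40 × 10⁵ = 1.75 × 10⁸ nM = 175 mM.

175 mM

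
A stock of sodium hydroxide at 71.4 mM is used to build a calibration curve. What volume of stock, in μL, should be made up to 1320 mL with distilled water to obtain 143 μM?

143 μM = 0.143 mM.
V₁ = C₂V₂/C₁ = 0.143 × 1320 / 71.4 = 2.64 mL = 2640 μL.

2640 μL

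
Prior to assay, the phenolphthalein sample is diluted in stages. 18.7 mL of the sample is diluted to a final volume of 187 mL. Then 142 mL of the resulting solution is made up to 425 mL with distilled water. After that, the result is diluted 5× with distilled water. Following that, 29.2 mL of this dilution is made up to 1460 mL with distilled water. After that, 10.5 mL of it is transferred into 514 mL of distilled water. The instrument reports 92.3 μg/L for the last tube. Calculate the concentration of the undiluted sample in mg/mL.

Overall dilution factor = 10 × 2.993 × 5 × 50 × 49.95 = 3.74 × 10⁵.
Original = 92.3 μg/L × 3.74 × 10⁵ = 3.45 × 10⁷ μg/L = 34.5 mg/mL.

34.5 mg/mL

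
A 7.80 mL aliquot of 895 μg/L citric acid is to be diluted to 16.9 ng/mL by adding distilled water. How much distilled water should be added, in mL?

16.9 ng/mL = 16.9 μg/L.
V₂ = C₁V₁/C₂ = 895 × 7.80 / 16.9 = 413 mL.
Diluent to add = V₂ − V₁ = 413 − 7.80 = 405 mL.

405 mL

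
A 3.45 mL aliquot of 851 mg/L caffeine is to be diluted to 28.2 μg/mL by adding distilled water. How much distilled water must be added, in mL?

101 mL

28.2 μg/mL = 28.2 mg/L.
V₂ = C₁V₁/C₂ = 851 × 3.45 / 28.2 = 104 mL.
Diluent to add = V₂ − V₁ = 104 − 3.45 = 101 mL.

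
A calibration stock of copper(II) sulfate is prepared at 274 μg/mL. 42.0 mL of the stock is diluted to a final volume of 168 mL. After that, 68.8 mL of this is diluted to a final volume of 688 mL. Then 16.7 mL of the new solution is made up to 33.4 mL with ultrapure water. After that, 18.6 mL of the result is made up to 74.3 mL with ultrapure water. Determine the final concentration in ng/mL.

Overall dilution factor = 4 × 10 × 2 × 3.995 = 320.
274 μg/mL / 320 = 0.857 μg/mL = 857 ng/mL.

857 ng/mL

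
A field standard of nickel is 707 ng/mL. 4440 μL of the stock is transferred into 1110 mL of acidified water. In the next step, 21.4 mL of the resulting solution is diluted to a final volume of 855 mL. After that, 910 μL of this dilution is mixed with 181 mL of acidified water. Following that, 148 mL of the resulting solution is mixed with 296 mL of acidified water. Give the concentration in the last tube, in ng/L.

0.118 ng/L

Overall dilution factor = 251 × 39.95 × 199.9 × 3 = 6.01 × 10⁶.
707 ng/mL / 6.01 × 10⁶ = 1.18 × 10⁻⁴ ng/mL = 0.118 ng/L.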